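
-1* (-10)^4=-10000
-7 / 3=-2.33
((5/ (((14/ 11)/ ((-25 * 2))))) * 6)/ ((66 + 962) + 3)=-1.14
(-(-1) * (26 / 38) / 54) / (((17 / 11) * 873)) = 143 / 15226866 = 0.00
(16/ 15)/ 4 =0.27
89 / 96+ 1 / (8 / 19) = 317 / 96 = 3.30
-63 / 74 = -0.85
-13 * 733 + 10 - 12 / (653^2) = -4058987283 / 426409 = -9519.00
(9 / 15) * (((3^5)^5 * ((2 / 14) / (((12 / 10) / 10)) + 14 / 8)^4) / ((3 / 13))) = 506147987585090544759 / 3073280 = 164693092586777.17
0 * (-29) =0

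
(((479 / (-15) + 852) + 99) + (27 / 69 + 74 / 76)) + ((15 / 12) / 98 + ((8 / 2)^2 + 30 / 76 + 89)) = 2635955239 / 2569560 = 1025.84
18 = 18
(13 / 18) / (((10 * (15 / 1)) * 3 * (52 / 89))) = 89 / 32400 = 0.00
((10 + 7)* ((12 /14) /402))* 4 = 68 /469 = 0.14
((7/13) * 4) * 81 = 2268/13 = 174.46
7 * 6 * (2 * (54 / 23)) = 4536 / 23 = 197.22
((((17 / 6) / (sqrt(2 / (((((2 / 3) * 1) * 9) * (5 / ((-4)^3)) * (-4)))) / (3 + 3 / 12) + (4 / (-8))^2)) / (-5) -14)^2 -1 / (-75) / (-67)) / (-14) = -1571893241119 / 171423322350 -455663104 * sqrt(15) / 255855705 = -16.07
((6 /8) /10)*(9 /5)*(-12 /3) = -27 /50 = -0.54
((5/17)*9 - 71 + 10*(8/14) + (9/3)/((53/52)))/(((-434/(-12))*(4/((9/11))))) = -5082723/15054809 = -0.34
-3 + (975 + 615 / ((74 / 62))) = 55029 / 37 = 1487.27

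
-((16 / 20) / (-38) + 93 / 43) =-8749 / 4085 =-2.14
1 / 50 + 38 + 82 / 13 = 28813 / 650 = 44.33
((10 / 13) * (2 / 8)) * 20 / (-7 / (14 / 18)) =-50 / 117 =-0.43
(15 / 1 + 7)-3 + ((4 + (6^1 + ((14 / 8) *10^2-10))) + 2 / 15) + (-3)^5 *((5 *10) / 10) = -15313 / 15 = -1020.87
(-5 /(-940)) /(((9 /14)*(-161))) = -1 /19458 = -0.00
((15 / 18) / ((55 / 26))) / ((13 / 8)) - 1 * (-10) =338 / 33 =10.24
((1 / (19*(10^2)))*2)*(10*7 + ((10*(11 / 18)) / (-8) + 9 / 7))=0.07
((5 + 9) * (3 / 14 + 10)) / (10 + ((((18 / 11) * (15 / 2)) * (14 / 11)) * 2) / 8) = 34606 / 3365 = 10.28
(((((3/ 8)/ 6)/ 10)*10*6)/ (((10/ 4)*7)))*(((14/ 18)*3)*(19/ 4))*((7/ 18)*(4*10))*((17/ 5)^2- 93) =-67697/ 225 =-300.88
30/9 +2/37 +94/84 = 7003/1554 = 4.51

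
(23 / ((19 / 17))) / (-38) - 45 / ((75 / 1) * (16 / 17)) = -34051 / 28880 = -1.18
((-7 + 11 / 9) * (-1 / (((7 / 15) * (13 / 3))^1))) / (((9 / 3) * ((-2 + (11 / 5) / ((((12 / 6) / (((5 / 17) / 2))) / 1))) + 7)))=1360 / 7371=0.18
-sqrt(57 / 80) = -sqrt(285) / 20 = -0.84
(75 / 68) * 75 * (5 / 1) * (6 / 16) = 155.10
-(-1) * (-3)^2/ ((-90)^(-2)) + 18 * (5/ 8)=291645/ 4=72911.25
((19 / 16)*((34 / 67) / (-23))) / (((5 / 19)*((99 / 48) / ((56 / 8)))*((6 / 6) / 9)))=-257754 / 84755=-3.04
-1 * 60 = -60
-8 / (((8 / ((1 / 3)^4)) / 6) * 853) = -0.00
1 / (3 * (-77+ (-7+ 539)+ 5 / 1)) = 1 / 1380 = 0.00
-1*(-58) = 58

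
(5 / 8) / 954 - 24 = -183163 / 7632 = -24.00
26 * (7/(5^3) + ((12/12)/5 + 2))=7332/125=58.66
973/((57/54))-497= 8071/19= 424.79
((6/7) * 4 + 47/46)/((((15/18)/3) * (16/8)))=12897/1610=8.01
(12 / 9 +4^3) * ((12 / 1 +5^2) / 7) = 1036 / 3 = 345.33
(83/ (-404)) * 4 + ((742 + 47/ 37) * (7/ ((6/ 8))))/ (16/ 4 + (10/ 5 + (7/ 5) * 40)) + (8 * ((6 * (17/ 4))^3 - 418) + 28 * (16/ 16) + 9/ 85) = 129446.17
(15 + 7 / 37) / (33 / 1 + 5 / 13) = 3653 / 8029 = 0.45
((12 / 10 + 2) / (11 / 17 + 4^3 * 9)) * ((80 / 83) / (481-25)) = 544 / 46377993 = 0.00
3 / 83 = 0.04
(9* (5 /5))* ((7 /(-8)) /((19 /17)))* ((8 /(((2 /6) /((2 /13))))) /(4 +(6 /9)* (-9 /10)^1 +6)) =-32130 /11609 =-2.77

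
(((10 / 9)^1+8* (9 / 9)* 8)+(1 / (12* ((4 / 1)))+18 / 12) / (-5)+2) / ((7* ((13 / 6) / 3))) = 48101 / 3640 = 13.21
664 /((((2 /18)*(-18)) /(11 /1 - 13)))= 664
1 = 1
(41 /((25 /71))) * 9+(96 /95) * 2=498741 /475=1049.98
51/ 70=0.73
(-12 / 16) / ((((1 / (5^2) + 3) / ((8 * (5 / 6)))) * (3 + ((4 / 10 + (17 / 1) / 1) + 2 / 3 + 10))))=-1875 / 35416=-0.05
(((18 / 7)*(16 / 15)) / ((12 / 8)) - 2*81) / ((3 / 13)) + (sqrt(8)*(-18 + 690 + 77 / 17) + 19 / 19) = -72773 / 105 + 23002*sqrt(2) / 17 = 1220.44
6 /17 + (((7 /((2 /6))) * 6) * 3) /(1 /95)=610476 /17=35910.35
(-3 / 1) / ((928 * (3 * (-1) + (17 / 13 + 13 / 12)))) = 117 / 22040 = 0.01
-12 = -12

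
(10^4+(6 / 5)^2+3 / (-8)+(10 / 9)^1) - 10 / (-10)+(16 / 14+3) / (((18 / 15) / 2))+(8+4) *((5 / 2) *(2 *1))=126883019 / 12600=10070.08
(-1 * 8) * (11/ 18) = -44/ 9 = -4.89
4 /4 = 1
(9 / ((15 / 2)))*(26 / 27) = 52 / 45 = 1.16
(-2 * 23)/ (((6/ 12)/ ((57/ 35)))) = -5244/ 35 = -149.83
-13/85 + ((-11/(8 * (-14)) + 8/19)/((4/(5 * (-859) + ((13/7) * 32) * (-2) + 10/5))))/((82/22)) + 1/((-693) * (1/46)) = -3163355436623/20557373760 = -153.88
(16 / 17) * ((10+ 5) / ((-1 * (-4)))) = 60 / 17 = 3.53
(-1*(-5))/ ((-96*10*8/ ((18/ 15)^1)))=-1/ 1280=-0.00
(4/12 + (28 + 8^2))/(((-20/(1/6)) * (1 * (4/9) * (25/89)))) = -24653/4000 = -6.16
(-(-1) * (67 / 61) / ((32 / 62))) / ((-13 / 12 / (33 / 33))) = -6231 / 3172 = -1.96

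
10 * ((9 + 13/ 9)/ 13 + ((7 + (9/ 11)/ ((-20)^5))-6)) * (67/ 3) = 497622329449/ 1235520000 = 402.76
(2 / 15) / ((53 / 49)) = 98 / 795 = 0.12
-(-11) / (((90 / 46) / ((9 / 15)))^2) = 5819 / 5625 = 1.03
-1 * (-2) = 2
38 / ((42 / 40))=760 / 21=36.19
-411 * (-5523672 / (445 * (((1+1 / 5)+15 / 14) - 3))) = -10594402896 / 1513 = -7002249.11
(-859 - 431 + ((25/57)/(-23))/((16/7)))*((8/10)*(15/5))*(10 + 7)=-92001331/1748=-52632.34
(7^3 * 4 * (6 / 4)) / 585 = 686 / 195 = 3.52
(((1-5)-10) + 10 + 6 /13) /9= -46 /117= -0.39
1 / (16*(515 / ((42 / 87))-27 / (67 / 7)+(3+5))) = 469 / 8044024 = 0.00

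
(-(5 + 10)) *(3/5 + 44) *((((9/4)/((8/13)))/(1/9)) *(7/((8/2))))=-4931199/128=-38524.99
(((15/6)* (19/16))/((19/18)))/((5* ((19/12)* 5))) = 27/380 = 0.07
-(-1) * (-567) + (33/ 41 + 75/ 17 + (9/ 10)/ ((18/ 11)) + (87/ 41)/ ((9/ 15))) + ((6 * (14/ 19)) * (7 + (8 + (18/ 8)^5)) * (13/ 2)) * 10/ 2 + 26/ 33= 11057808411497/ 1118768640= 9883.91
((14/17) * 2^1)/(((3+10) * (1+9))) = 14/1105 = 0.01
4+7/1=11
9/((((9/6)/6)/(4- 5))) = -36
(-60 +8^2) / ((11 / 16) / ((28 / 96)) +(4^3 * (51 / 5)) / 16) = 280 / 3021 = 0.09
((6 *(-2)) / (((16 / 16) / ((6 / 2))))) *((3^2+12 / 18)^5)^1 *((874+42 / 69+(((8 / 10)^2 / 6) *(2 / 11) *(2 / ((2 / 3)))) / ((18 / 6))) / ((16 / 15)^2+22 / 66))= -1361617694248528 / 753687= -1806608969.30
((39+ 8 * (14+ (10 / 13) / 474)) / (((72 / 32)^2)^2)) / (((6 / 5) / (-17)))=-83.47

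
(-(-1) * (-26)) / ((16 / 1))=-13 / 8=-1.62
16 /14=8 /7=1.14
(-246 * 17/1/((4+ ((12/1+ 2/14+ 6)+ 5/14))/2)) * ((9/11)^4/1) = -12194712/73205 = -166.58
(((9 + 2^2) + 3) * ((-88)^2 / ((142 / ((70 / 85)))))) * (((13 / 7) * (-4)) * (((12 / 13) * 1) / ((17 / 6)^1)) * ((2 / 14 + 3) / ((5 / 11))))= -8635613184 / 718165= -12024.55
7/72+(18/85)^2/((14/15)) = 105797/728280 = 0.15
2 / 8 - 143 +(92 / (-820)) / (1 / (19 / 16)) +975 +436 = 4159423 / 3280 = 1268.12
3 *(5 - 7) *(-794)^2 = -3782616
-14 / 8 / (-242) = 0.01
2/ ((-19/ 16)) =-32/ 19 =-1.68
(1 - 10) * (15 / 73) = -135 / 73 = -1.85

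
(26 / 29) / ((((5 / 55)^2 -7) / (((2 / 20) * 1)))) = -1573 / 122670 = -0.01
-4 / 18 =-2 / 9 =-0.22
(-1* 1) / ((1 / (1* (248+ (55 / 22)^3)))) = -2109 / 8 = -263.62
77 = 77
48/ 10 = 24/ 5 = 4.80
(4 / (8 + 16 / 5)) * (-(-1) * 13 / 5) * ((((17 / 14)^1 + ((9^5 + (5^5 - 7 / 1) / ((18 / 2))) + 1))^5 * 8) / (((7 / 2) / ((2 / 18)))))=305240890471138707307175942954103125 / 1750658061852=174357801287721520741929.30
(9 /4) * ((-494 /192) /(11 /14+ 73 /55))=-285285 /104128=-2.74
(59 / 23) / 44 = 59 / 1012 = 0.06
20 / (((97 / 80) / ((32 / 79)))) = 51200 / 7663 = 6.68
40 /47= 0.85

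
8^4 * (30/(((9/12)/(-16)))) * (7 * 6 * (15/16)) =-103219200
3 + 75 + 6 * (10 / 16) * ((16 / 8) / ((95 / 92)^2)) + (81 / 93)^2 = 148815891 / 1734605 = 85.79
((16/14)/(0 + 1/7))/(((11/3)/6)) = 144/11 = 13.09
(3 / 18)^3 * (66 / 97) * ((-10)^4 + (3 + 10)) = 110143 / 3492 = 31.54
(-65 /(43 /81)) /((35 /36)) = -37908 /301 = -125.94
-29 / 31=-0.94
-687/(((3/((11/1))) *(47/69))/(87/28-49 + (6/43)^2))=8782843641/51772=169644.67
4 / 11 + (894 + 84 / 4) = 10069 / 11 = 915.36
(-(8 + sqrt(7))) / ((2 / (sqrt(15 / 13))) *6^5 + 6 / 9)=-93312 *sqrt(195) / 2358180859- 11664 *sqrt(1365) / 2358180859 + 15 *sqrt(7) / 4716361718 + 60 / 2358180859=-0.00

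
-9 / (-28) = 9 / 28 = 0.32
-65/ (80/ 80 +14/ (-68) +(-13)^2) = -2210/ 5773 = -0.38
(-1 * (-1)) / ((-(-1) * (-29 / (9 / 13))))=-9 / 377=-0.02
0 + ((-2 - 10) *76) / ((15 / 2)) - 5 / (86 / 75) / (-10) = -104201 / 860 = -121.16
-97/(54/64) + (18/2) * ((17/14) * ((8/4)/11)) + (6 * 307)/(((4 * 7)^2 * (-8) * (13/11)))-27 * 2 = -2024769739/12108096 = -167.22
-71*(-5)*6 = 2130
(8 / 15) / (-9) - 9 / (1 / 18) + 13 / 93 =-677633 / 4185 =-161.92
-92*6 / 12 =-46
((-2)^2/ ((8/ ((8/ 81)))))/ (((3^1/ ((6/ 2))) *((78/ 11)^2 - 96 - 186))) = -242/ 1135539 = -0.00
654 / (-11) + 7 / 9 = -58.68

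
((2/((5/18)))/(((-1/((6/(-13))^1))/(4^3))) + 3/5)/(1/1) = 13863/65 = 213.28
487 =487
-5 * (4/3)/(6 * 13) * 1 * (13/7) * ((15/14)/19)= -25/2793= -0.01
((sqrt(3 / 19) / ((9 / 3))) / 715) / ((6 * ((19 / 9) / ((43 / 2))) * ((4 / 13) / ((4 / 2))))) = 0.00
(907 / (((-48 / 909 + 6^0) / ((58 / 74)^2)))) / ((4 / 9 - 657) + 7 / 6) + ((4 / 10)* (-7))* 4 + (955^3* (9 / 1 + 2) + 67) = 222039239421099864674 / 23175383455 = 9580822679.90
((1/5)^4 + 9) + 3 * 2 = 9376/625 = 15.00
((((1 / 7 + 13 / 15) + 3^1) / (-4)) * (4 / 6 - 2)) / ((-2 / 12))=-842 / 105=-8.02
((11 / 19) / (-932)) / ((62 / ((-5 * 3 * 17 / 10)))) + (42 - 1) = 90028033 / 2195792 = 41.00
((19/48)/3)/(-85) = -19/12240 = -0.00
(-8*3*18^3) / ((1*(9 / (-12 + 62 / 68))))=2931552 / 17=172444.24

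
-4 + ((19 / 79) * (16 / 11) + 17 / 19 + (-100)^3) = -16511045495 / 16511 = -1000002.76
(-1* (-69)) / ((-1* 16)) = -69 / 16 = -4.31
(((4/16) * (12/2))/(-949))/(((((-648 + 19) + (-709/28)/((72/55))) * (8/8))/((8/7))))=3456/1240398991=0.00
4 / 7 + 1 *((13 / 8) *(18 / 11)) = 995 / 308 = 3.23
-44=-44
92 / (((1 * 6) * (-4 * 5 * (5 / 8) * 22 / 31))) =-1426 / 825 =-1.73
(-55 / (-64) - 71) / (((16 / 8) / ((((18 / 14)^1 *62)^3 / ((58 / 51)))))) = -4972014555021 / 318304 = -15620333.25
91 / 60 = 1.52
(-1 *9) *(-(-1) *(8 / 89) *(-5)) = 360 / 89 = 4.04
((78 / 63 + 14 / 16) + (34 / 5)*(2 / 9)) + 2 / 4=10393 / 2520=4.12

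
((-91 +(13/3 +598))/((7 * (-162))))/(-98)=767/166698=0.00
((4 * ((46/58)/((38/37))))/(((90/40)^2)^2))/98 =217856/177140439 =0.00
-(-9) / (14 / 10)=45 / 7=6.43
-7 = -7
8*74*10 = 5920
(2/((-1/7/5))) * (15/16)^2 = -7875/128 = -61.52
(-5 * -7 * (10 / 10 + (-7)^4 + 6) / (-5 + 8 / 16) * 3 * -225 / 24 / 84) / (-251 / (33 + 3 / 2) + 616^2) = 865375 / 52363924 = 0.02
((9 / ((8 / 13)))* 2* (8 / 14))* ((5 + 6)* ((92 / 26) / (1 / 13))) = 59202 / 7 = 8457.43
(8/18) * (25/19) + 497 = 85087/171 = 497.58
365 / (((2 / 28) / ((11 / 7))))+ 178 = 8208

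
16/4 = 4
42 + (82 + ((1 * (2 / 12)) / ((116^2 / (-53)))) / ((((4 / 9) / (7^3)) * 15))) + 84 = 111935741 / 538240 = 207.97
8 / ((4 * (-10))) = -1 / 5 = -0.20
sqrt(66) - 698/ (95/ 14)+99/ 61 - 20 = -702587/ 5795+sqrt(66) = -113.12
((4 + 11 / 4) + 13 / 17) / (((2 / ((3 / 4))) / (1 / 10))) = 1533 / 5440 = 0.28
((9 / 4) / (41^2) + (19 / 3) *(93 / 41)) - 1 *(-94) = 728661 / 6724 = 108.37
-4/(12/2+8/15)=-30/49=-0.61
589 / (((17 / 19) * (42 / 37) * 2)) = 414067 / 1428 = 289.96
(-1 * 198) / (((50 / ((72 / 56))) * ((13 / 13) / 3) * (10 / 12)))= -16038 / 875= -18.33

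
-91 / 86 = -1.06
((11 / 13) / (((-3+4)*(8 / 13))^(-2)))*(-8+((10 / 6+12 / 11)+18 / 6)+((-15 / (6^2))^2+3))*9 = 5900 / 2197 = 2.69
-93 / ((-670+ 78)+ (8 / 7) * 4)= 651 / 4112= 0.16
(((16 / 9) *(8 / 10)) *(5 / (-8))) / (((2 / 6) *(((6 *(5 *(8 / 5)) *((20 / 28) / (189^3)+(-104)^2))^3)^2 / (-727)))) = 3703278237574490700934865411241549402868366749 / 37405089287399953472319599821485890545832199658672917682481635181348192780288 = 0.00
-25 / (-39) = 25 / 39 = 0.64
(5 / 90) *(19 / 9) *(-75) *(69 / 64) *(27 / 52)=-32775 / 6656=-4.92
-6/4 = -3/2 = -1.50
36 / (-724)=-9 / 181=-0.05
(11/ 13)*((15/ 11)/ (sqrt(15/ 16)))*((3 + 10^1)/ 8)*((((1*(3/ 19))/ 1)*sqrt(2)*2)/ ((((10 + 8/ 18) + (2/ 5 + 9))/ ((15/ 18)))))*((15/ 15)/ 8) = 225*sqrt(30)/ 271472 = 0.00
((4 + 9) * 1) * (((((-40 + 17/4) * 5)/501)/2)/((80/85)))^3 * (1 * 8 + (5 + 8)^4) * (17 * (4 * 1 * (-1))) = 3779470392720719125/21976667652096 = 171976.50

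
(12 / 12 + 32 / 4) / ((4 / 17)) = 153 / 4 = 38.25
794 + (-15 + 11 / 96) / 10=760811 / 960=792.51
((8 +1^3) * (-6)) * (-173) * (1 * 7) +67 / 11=65400.09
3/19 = 0.16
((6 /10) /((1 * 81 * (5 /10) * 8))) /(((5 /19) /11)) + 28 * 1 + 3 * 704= 5778209 /2700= 2140.08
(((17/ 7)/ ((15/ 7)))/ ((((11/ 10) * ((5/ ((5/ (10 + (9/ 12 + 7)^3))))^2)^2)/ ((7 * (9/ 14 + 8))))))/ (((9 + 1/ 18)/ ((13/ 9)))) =81570824192/ 419347207466907800169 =0.00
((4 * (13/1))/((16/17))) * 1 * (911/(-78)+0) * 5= -77435/24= -3226.46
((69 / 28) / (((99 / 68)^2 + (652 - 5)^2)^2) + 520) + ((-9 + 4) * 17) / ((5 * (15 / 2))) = 203681975132512409224058 / 393410974373886576345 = 517.73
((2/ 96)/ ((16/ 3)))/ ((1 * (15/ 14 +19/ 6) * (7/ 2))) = 3/ 11392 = 0.00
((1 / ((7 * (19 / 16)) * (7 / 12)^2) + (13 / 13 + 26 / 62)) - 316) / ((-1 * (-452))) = -15870590 / 22829051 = -0.70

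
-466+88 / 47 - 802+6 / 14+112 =-379567 / 329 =-1153.70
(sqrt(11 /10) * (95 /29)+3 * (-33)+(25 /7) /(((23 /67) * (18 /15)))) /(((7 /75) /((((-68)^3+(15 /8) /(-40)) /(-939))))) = -43899241565225 /135456384+329611525 * sqrt(110) /280448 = -311757.27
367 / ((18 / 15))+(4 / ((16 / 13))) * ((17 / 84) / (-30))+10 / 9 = 3093779 / 10080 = 306.92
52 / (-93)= -52 / 93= -0.56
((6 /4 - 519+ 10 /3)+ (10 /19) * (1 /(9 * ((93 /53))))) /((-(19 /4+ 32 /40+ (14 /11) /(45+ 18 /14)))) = 5396333250 /58541299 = 92.18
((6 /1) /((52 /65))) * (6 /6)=15 /2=7.50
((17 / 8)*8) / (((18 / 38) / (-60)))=-6460 / 3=-2153.33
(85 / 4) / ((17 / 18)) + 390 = 825 / 2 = 412.50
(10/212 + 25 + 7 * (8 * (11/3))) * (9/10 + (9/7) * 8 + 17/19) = 1177084487/422940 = 2783.10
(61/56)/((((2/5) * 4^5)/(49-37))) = 915/28672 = 0.03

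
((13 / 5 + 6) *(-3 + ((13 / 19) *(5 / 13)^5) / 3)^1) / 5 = -209874658 / 40699425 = -5.16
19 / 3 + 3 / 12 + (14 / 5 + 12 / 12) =623 / 60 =10.38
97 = 97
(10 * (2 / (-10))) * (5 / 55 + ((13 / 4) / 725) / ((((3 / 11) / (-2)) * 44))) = -17257 / 95700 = -0.18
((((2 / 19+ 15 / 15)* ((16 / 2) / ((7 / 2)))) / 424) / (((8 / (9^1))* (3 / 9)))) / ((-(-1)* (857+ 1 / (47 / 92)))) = 1269 / 54204796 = 0.00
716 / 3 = 238.67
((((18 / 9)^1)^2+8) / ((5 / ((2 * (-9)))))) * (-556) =120096 / 5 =24019.20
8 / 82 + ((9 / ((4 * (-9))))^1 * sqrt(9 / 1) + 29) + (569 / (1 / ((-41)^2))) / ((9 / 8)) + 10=1254970169 / 1476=850250.79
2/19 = 0.11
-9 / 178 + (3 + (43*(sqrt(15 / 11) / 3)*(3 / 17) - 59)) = -9977 / 178 + 43*sqrt(165) / 187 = -53.10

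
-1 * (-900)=900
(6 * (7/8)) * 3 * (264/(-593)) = -4158/593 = -7.01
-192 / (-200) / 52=6 / 325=0.02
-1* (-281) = 281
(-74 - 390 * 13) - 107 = -5251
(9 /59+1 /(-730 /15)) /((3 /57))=21603 /8614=2.51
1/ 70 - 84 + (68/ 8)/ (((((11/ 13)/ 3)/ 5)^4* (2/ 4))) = 1720535669311/ 1024870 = 1678784.30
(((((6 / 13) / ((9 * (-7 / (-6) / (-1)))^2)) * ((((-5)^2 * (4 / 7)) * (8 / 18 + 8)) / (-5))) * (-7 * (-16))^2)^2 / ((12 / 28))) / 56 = 1211314995200 / 18110547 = 66884.51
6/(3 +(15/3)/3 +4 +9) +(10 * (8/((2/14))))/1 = 29698/53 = 560.34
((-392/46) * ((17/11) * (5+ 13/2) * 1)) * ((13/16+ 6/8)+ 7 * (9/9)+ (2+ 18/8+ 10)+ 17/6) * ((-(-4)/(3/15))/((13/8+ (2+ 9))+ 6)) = -20508460/4917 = -4170.93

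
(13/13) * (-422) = -422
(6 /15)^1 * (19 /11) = 38 /55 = 0.69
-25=-25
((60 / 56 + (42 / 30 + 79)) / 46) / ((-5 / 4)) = -5703 / 4025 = -1.42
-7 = -7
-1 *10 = -10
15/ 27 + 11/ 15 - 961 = -43187/ 45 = -959.71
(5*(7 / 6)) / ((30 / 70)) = 245 / 18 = 13.61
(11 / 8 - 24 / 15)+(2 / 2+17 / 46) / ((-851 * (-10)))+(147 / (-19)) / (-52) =-14707347 / 193381240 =-0.08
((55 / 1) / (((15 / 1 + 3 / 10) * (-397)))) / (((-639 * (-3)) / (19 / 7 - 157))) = 22000 / 30188277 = 0.00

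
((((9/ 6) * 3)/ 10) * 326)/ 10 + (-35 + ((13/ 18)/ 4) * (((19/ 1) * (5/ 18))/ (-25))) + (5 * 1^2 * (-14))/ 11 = -9527197/ 356400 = -26.73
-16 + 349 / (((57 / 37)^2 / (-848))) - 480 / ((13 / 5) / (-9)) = -5197555136 / 42237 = -123056.92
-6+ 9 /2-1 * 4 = -11 /2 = -5.50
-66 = -66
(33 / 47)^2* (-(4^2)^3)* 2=-8921088 / 2209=-4038.52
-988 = -988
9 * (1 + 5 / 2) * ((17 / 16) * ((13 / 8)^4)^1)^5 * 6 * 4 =5100038530746565250018979905373 / 302231454903657293676544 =16874611.98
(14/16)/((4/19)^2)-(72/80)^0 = 2399/128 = 18.74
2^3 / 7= 8 / 7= 1.14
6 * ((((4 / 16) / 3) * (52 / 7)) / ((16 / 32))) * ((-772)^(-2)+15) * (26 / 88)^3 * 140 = 1276642569605 / 3173018816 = 402.34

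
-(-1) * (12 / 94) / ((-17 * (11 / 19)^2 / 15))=-32490 / 96679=-0.34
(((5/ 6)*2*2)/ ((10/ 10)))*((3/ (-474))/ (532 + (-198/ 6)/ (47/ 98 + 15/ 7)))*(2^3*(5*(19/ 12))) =-24415/ 9491139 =-0.00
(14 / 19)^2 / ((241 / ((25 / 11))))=4900 / 957011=0.01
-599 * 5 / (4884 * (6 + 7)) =-2995 / 63492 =-0.05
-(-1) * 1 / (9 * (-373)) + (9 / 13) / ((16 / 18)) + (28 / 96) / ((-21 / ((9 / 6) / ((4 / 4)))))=529079 / 698256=0.76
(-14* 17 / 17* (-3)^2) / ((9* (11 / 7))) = -8.91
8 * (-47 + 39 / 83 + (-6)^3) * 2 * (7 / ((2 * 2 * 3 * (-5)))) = 122024 / 249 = 490.06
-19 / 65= -0.29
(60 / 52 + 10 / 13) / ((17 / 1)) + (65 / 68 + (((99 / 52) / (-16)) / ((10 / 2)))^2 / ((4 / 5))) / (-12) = 94348583 / 2824273920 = 0.03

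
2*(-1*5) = -10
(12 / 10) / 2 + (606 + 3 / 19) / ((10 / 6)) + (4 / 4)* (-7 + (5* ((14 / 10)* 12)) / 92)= 782684 / 2185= 358.21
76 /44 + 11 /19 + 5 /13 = 7311 /2717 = 2.69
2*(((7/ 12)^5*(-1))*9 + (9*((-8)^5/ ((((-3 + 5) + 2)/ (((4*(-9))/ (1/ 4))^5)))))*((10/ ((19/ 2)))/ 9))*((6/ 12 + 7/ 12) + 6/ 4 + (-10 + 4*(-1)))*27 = -38425248758321243255539/ 116736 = -329163657811825343.13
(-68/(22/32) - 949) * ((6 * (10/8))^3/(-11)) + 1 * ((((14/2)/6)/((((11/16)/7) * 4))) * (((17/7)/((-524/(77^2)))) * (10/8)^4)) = 973653312875/24347136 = 39990.47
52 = 52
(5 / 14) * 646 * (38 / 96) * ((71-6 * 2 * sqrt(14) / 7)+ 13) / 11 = 30685 / 44-30685 * sqrt(14) / 2156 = 644.13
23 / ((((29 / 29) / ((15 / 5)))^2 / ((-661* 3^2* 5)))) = -6157215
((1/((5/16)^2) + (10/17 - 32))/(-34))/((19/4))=17996/137275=0.13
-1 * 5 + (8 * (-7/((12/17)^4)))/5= -649447/12960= -50.11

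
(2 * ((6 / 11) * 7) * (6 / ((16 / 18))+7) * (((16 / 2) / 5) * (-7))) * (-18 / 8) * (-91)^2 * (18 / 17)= 394407468 / 17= 23200439.29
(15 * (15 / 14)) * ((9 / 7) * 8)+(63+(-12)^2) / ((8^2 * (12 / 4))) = 521781 / 3136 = 166.38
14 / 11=1.27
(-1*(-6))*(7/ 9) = 14/ 3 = 4.67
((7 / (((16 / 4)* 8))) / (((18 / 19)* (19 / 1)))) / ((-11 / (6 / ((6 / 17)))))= -119 / 6336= -0.02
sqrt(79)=8.89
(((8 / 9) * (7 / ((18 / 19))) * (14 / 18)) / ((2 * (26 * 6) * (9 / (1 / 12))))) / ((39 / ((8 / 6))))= 931 / 179627058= 0.00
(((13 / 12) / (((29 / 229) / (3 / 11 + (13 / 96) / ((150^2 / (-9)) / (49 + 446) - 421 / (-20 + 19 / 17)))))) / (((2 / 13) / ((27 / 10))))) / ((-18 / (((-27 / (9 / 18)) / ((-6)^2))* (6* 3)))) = 18852895816443 / 298369223680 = 63.19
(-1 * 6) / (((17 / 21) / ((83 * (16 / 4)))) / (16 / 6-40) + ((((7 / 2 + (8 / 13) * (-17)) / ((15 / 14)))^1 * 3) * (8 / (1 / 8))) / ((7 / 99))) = 101512320 / 298502444113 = 0.00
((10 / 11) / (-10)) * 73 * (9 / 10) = -657 / 110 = -5.97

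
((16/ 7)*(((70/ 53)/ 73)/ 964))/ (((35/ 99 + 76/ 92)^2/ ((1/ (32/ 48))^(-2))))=23043240/ 1681774633421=0.00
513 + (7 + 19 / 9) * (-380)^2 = 11845417 / 9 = 1316157.44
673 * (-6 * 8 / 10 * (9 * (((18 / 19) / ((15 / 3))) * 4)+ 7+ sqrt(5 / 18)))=-21207576 / 475-2692 * sqrt(10) / 5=-46350.10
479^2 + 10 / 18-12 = 2064866 / 9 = 229429.56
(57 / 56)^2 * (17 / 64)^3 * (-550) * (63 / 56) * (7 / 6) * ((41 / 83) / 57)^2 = -6813471225 / 6472381497344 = -0.00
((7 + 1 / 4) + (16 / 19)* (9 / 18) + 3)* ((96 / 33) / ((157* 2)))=0.10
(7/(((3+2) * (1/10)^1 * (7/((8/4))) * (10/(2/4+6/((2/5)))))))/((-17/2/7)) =-434/85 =-5.11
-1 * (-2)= 2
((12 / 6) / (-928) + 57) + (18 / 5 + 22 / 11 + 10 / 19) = 2782513 / 44080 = 63.12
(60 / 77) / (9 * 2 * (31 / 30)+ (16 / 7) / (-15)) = 900 / 21307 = 0.04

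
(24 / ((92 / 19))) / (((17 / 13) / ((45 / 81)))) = 2470 / 1173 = 2.11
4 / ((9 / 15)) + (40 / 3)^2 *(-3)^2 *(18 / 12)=7220 / 3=2406.67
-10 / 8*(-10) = 25 / 2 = 12.50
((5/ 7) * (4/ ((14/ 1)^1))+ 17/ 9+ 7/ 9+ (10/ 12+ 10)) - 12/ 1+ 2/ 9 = 1699/ 882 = 1.93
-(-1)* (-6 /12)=-1 /2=-0.50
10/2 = 5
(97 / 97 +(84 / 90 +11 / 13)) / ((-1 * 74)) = -271 / 7215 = -0.04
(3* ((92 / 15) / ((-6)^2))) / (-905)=-23 / 40725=-0.00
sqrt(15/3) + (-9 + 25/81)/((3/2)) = -1408/243 + sqrt(5) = -3.56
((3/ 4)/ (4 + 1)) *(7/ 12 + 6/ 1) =79/ 80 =0.99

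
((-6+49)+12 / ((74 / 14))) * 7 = 11725 / 37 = 316.89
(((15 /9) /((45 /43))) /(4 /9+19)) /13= 43 /6825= 0.01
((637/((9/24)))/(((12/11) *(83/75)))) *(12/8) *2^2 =700700/83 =8442.17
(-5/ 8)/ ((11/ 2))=-5/ 44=-0.11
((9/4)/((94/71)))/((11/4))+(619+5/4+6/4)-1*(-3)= 1293261/2068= 625.37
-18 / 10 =-9 / 5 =-1.80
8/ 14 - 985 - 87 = -7500/ 7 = -1071.43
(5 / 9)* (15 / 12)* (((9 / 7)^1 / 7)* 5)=125 / 196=0.64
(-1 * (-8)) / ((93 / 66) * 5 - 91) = -176 / 1847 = -0.10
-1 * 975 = -975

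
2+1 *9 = 11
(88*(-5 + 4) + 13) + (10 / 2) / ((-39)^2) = -114070 / 1521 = -75.00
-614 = -614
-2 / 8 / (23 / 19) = -19 / 92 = -0.21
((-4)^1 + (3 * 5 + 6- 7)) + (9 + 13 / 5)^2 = 3614 / 25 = 144.56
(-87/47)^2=7569/2209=3.43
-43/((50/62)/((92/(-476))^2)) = -705157/354025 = -1.99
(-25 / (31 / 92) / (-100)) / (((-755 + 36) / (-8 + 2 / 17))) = 3082 / 378913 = 0.01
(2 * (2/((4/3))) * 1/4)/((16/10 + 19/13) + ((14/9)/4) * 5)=1755/11714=0.15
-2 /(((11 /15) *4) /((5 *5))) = -375 /22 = -17.05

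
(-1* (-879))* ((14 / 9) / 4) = 2051 / 6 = 341.83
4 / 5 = 0.80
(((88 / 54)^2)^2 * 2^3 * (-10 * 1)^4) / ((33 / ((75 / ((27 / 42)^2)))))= 133568512000000 / 43046721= 3102873.09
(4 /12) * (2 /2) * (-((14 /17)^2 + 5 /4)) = -743 /1156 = -0.64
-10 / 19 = -0.53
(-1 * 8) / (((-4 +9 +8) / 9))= -72 / 13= -5.54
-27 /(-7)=27 /7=3.86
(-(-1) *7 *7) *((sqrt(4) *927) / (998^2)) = 45423 / 498002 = 0.09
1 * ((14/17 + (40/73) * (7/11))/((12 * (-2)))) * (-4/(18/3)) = 889/27302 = 0.03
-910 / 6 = -455 / 3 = -151.67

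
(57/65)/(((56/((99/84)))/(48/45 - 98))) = -1.79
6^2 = 36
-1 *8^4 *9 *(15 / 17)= -552960 / 17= -32527.06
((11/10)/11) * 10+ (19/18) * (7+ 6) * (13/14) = 3463/252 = 13.74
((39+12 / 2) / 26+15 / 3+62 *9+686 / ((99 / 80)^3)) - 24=22773465641 / 25227774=902.71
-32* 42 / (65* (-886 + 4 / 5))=672 / 28769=0.02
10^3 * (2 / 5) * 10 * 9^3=2916000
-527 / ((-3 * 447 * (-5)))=-527 / 6705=-0.08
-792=-792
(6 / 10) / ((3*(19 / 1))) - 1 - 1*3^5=-23179 / 95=-243.99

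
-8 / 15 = -0.53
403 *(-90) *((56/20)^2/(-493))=1421784/2465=576.79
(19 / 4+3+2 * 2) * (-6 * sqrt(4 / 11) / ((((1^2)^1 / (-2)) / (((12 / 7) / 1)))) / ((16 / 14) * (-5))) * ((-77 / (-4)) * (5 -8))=8883 * sqrt(11) / 20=1473.08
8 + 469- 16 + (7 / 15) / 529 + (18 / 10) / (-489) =119251217 / 258681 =461.00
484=484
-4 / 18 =-2 / 9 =-0.22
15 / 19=0.79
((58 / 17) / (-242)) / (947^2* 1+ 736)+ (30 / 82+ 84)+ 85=12820360450171 / 75696252665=169.37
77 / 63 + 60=551 / 9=61.22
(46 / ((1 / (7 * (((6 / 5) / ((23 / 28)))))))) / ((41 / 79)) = 185808 / 205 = 906.38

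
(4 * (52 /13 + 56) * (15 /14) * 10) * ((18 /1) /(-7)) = -324000 /49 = -6612.24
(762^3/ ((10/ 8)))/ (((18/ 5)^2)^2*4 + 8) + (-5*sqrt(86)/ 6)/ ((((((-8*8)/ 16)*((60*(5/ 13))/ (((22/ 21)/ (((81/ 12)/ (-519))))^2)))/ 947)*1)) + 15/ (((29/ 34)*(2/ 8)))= 89166332398*sqrt(86)/ 1607445 + 802050295020/ 1540277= 1035133.67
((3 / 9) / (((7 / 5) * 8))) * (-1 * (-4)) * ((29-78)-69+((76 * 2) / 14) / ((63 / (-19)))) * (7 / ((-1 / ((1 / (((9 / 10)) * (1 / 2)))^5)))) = 427856000000 / 78121827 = 5476.78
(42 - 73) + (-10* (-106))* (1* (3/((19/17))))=2814.26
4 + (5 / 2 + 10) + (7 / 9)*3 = 113 / 6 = 18.83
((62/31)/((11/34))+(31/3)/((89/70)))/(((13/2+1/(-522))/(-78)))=-71297109/415096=-171.76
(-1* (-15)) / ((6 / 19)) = 95 / 2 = 47.50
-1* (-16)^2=-256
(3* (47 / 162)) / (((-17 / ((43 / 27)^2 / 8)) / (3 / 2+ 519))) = -30155341 / 3569184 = -8.45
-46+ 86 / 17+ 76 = 596 / 17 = 35.06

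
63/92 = 0.68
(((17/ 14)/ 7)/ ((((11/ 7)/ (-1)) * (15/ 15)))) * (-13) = 221/ 154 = 1.44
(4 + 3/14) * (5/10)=59/28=2.11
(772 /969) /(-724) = -193 /175389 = -0.00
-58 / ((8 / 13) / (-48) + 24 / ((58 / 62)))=-131196 / 58003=-2.26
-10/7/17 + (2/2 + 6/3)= 347/119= 2.92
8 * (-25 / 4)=-50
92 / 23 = 4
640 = 640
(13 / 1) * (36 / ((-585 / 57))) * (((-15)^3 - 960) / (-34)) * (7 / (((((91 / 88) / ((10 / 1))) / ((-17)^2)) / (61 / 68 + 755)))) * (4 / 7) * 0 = 0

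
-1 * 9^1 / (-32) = 9 / 32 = 0.28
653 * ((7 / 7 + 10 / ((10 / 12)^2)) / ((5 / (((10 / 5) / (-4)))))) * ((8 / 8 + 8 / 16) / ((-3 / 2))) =50281 / 50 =1005.62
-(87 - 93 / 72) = -85.71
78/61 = 1.28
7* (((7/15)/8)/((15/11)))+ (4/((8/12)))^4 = 2333339/1800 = 1296.30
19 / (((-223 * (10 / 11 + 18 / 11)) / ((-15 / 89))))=0.01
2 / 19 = 0.11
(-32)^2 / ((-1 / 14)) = -14336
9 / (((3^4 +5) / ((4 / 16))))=9 / 344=0.03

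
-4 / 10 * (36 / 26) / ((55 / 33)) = -108 / 325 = -0.33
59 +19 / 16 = 963 / 16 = 60.19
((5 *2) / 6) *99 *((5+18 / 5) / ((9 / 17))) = 8041 / 3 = 2680.33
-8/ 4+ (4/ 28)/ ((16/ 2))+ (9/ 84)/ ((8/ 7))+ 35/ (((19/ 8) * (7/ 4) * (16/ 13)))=21083/ 4256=4.95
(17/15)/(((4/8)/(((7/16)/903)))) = 17/15480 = 0.00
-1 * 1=-1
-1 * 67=-67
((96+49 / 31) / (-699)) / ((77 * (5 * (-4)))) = 55 / 606732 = 0.00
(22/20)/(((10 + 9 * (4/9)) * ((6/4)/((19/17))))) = 209/3570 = 0.06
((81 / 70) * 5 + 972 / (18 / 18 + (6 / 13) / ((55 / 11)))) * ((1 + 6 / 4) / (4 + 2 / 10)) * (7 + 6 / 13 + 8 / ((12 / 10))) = 1362609225 / 180908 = 7532.06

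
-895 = -895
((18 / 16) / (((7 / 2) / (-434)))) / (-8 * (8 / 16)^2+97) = -279 / 190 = -1.47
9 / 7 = 1.29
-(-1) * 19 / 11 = 19 / 11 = 1.73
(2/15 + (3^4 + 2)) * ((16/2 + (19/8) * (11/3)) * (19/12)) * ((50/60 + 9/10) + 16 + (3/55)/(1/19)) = 29424265621/712800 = 41279.83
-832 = -832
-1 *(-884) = 884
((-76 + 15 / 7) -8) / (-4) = 20.46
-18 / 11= -1.64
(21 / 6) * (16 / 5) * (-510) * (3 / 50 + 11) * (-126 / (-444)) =-16583364 / 925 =-17927.96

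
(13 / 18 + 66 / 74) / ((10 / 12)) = 215 / 111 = 1.94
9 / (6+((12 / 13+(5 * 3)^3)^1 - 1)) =117 / 43952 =0.00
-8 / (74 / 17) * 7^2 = -3332 / 37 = -90.05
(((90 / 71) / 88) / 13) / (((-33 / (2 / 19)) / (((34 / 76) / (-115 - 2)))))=0.00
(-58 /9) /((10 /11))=-7.09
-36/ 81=-4/ 9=-0.44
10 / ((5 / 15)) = 30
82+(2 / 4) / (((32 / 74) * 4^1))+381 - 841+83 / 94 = -2266997 / 6016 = -376.83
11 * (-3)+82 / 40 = -619 / 20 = -30.95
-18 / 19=-0.95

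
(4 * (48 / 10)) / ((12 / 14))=112 / 5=22.40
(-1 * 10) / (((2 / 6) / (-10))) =300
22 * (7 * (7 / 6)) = 179.67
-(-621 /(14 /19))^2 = -139216401 /196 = -710287.76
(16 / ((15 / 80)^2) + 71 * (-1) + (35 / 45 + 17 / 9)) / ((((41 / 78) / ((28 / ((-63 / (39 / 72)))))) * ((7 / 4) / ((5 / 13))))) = -905060 / 23247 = -38.93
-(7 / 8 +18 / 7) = -193 / 56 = -3.45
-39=-39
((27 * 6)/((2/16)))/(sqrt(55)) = 1296 * sqrt(55)/55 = 174.75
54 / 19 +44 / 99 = 562 / 171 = 3.29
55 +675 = 730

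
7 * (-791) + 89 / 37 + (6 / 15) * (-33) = -1026342 / 185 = -5547.79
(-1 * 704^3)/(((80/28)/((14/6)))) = -4274192384/15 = -284946158.93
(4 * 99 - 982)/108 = -293/54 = -5.43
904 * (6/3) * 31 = 56048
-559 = -559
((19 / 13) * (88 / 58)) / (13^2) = 0.01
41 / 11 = 3.73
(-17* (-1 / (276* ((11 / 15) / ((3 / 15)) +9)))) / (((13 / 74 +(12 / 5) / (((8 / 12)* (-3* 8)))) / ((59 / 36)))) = 185555 / 597816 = 0.31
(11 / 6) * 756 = 1386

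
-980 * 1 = -980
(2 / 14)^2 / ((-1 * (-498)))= 0.00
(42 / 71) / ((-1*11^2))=-42 / 8591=-0.00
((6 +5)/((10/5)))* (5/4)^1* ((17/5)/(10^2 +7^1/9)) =1683/7256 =0.23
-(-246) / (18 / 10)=410 / 3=136.67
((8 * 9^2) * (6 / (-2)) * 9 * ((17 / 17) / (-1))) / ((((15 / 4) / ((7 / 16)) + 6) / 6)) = 122472 / 17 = 7204.24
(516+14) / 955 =106 / 191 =0.55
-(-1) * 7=7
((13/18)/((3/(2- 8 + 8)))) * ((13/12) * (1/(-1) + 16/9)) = 1183/2916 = 0.41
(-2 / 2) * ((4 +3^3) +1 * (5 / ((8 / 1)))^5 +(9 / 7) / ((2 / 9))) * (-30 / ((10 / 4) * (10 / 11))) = 55833591 / 114688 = 486.83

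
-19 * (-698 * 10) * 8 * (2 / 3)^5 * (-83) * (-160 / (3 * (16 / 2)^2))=7044774400 / 729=9663613.72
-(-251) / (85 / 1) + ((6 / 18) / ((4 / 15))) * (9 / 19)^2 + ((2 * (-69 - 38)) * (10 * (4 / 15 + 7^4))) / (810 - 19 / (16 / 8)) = -3782445921553 / 589520220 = -6416.14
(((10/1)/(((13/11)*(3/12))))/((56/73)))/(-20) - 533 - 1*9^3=-1264.21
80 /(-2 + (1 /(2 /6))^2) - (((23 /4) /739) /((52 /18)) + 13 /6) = 14944145 /1613976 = 9.26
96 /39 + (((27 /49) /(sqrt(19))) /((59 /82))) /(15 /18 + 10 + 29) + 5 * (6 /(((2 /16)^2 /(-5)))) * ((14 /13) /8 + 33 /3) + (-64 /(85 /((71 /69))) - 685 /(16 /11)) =-107361.55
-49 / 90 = -0.54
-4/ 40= -1/ 10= -0.10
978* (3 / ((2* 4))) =1467 / 4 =366.75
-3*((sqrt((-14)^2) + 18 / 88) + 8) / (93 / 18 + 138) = -0.47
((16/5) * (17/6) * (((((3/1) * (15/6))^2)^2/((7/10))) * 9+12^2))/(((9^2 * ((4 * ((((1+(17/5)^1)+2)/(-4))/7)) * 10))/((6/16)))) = -4318357/23040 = -187.43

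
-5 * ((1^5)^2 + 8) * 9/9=-45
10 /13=0.77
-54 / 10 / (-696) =9 / 1160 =0.01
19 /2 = 9.50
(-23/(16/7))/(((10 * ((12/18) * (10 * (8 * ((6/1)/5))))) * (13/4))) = -161/33280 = -0.00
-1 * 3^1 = -3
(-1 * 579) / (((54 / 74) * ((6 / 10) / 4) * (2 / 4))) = -10579.26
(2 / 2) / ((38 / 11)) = 11 / 38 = 0.29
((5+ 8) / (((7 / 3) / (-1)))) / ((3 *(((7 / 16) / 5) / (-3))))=63.67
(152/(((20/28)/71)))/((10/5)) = 37772/5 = 7554.40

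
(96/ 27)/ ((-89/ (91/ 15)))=-2912/ 12015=-0.24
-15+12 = -3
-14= -14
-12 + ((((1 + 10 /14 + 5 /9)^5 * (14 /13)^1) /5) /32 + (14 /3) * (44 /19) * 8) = 16132731730769 /215500506480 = 74.86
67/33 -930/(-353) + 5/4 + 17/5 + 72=18944737/232980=81.31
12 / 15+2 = 14 / 5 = 2.80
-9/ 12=-3/ 4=-0.75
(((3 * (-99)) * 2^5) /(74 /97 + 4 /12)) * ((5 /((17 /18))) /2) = -11314080 /493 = -22949.45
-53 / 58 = -0.91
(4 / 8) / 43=1 / 86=0.01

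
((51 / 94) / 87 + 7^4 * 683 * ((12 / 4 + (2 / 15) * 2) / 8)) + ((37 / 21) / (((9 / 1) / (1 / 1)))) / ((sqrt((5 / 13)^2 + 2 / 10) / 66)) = 5291 * sqrt(30) / 1323 + 109522866941 / 163560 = 669640.80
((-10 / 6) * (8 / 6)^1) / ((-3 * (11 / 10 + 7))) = 200 / 2187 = 0.09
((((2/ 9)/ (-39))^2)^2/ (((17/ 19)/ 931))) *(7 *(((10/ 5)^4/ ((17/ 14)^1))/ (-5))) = -443781632/ 21932912849445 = -0.00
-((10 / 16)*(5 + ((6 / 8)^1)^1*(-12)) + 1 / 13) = 63 / 26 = 2.42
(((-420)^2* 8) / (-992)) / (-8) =11025 / 62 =177.82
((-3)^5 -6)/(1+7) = -249/8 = -31.12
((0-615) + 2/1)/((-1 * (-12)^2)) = 613/144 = 4.26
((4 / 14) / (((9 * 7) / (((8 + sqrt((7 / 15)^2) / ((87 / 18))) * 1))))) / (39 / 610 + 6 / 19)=5442664 / 56284389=0.10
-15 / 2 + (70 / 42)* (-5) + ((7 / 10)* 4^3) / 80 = -2291 / 150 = -15.27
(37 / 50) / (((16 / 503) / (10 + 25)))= 130277 / 160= 814.23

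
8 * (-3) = -24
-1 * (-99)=99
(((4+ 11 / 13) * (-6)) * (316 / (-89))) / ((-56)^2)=2133 / 64792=0.03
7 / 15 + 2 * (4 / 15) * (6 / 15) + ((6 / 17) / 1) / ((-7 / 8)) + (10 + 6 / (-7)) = 28023 / 2975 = 9.42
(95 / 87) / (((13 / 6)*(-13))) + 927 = 4543037 / 4901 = 926.96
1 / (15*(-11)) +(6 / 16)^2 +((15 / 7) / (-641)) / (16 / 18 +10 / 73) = 2096686699 / 15967976640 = 0.13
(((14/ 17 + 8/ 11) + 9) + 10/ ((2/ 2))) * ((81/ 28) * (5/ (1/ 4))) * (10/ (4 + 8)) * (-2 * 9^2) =-30016575/ 187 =-160516.44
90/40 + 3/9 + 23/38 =727/228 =3.19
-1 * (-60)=60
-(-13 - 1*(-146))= -133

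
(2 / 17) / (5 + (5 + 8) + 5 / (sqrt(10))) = 72 / 10931 - 2 * sqrt(10) / 10931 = 0.01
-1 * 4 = -4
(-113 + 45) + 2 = -66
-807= -807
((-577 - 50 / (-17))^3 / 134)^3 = -802874865030048894969323817397438239 / 285334763990937688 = -2813799670956141977.47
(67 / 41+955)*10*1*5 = 1961100 / 41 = 47831.71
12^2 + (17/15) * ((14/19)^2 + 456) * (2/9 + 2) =12610784/9747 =1293.81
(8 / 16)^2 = 0.25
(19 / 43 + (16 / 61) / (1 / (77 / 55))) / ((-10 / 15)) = -31833 / 26230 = -1.21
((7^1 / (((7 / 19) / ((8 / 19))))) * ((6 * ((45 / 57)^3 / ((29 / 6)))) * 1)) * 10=9720000 / 198911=48.87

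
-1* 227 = -227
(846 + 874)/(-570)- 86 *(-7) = 34142/57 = 598.98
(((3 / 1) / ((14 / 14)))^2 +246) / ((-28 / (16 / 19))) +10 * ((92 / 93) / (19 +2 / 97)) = -32629556 / 4564161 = -7.15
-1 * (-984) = 984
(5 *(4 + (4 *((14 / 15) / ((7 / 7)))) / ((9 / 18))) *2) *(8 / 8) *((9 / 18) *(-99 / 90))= -946 / 15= -63.07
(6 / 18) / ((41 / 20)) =20 / 123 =0.16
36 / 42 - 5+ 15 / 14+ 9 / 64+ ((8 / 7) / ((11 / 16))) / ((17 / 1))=-237339 / 83776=-2.83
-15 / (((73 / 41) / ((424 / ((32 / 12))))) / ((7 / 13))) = -721.28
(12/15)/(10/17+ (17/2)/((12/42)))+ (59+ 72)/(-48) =-1338209/495120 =-2.70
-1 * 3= -3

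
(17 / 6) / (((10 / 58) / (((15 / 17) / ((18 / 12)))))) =29 / 3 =9.67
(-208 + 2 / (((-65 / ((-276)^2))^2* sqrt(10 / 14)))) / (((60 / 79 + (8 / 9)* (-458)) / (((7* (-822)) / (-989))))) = 212736888 / 71434481-516081100356864* sqrt(35) / 65611017875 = -46531.54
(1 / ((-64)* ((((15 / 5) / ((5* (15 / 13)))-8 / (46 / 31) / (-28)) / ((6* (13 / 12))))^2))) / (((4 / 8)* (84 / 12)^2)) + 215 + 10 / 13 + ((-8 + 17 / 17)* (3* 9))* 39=-97935125056021 / 13687105536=-7155.28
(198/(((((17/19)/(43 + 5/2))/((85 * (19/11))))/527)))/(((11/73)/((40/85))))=26763052680/11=2433004789.09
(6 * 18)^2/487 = 23.95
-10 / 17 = -0.59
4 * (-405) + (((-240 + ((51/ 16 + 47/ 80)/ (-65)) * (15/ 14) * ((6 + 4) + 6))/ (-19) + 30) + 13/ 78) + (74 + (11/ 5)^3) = -1935401131/ 1296750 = -1492.50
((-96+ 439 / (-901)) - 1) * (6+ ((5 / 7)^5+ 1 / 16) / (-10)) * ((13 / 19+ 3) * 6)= -12876.35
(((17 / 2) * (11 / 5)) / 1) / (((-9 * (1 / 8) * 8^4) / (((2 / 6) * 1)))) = -0.00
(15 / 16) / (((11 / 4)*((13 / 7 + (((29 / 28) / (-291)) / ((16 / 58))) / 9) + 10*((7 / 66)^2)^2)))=0.18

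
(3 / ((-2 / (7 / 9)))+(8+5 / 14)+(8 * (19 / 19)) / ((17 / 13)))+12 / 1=9035 / 357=25.31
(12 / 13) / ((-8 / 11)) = -33 / 26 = -1.27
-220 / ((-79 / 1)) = 220 / 79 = 2.78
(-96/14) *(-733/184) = 27.32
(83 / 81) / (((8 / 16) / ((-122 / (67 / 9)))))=-20252 / 603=-33.59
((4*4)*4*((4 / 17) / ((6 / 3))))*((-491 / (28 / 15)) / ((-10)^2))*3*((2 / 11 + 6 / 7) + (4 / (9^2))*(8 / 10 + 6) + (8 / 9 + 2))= -522274736 / 2061675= -253.33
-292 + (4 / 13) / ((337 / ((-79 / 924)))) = -295507291 / 1012011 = -292.00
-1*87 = -87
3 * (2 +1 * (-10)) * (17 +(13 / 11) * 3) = -5424 / 11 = -493.09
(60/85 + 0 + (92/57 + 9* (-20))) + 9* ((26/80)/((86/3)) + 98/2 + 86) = 3458100839/3333360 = 1037.42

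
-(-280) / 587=280 / 587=0.48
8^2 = 64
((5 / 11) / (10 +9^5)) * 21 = 15 / 92807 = 0.00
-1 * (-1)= 1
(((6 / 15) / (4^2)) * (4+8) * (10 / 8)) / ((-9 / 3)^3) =-1 / 72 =-0.01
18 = 18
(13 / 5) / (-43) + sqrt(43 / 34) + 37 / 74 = 189 / 430 + sqrt(1462) / 34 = 1.56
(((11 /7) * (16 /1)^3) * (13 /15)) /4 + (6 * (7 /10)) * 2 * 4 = 29992 /21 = 1428.19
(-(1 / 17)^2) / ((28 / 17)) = -1 / 476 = -0.00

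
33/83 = 0.40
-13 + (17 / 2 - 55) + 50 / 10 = -109 / 2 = -54.50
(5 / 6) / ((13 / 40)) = 100 / 39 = 2.56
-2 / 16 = -1 / 8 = -0.12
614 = 614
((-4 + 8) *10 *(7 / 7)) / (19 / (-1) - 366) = -8 / 77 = -0.10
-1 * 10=-10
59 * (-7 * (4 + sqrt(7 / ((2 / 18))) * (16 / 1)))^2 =1110144 * sqrt(7) + 46672304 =49609468.94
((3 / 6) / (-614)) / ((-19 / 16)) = 4 / 5833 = 0.00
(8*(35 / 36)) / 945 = 2 / 243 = 0.01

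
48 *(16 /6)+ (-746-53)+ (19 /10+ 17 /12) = -40061 /60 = -667.68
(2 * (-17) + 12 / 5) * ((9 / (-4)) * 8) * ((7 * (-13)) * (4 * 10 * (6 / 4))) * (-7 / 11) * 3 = 65218608 / 11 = 5928964.36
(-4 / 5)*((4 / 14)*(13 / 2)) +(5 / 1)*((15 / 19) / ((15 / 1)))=-813 / 665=-1.22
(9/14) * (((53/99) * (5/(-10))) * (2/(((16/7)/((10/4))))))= -265/704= -0.38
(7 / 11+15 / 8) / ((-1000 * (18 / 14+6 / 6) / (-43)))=66521 / 1408000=0.05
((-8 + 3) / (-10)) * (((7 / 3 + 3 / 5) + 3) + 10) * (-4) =-478 / 15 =-31.87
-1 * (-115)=115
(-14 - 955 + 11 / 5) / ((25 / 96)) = -464064 / 125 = -3712.51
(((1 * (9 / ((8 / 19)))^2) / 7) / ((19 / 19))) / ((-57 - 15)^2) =361 / 28672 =0.01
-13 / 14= -0.93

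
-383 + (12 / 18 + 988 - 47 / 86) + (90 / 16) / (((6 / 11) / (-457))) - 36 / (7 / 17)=-4195.12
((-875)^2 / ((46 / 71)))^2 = 2954941650390625 / 2116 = 1396475260108.99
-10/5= -2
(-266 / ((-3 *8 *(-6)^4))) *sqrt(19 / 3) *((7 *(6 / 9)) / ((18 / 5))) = 4655 *sqrt(57) / 1259712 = 0.03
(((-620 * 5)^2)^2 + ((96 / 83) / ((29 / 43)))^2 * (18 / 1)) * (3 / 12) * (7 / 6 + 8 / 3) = 1538284998962969339872 / 17380947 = 88504095833384.07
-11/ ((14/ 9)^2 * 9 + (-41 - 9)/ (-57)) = -1881/ 3874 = -0.49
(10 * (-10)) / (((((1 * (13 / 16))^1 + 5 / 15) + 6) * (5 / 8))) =-7680 / 343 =-22.39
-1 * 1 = -1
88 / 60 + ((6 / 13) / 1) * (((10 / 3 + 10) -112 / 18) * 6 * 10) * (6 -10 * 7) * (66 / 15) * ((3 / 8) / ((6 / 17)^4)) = -2351948786 / 1755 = -1340141.76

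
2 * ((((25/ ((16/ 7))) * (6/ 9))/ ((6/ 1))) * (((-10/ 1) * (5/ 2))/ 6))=-4375/ 432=-10.13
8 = 8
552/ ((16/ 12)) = 414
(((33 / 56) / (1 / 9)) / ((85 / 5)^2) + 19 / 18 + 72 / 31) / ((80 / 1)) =15336283 / 361226880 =0.04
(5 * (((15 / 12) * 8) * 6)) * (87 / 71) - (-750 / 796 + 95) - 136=3886827 / 28258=137.55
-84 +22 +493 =431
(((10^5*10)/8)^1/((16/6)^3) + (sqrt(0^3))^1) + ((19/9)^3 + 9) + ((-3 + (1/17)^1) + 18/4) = 5244134219/793152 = 6611.76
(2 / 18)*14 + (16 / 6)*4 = 110 / 9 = 12.22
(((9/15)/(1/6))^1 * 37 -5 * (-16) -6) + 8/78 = 40424/195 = 207.30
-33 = -33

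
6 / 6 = 1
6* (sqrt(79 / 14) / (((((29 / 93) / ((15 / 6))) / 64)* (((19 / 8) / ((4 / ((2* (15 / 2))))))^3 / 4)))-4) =-24 + 130023424* sqrt(1106) / 104428275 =17.41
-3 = -3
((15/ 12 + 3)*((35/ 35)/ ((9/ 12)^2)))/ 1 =68/ 9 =7.56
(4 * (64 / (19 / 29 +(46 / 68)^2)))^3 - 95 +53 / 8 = 5056781943512792964997 / 415327913181000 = 12175396.31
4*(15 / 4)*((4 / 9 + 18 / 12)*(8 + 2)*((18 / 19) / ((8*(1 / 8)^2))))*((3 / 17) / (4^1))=31500 / 323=97.52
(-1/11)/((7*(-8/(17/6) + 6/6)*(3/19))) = 323/7161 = 0.05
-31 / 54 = -0.57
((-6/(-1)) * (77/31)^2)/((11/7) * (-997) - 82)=-83006/3696967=-0.02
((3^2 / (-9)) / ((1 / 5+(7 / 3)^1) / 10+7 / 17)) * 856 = -136425 / 106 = -1287.03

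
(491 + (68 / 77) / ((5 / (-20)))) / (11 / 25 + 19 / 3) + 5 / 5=2854241 / 39116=72.97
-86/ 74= -43/ 37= -1.16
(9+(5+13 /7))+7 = 160 /7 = 22.86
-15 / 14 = -1.07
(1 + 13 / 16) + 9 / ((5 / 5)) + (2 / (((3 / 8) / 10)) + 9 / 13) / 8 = 10961 / 624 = 17.57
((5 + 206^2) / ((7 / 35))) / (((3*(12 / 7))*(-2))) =-495145 / 24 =-20631.04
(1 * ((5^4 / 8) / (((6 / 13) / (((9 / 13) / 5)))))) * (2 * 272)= 12750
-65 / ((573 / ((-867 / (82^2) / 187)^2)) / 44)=-0.00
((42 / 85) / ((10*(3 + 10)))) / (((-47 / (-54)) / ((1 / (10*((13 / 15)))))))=1701 / 3375775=0.00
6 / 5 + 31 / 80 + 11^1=12.59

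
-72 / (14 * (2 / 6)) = -108 / 7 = -15.43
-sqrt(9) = -3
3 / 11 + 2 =25 / 11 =2.27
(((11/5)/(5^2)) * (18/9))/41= 22/5125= 0.00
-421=-421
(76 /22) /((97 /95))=3610 /1067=3.38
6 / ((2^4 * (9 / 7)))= 7 / 24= 0.29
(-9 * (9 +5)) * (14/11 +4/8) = -2457/11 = -223.36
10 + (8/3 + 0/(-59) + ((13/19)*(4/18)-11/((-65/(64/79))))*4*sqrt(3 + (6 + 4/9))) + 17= 33.22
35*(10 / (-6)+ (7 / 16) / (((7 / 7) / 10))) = 2275 / 24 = 94.79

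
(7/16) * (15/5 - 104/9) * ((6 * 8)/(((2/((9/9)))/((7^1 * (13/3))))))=-49049/18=-2724.94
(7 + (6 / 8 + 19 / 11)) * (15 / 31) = 6255 / 1364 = 4.59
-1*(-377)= 377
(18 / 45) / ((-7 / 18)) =-36 / 35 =-1.03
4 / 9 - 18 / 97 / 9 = 370 / 873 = 0.42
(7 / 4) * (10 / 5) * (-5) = -35 / 2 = -17.50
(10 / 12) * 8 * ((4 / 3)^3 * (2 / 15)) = 512 / 243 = 2.11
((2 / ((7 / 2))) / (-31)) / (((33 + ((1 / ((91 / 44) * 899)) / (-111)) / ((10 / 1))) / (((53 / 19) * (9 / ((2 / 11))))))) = -199610190 / 2588027677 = -0.08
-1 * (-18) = 18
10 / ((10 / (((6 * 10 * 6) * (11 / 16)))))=495 / 2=247.50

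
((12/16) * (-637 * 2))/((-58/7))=13377/116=115.32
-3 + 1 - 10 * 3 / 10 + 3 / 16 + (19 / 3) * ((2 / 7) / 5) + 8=5963 / 1680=3.55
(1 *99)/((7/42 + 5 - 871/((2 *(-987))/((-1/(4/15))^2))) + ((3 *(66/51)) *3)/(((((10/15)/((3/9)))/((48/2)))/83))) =53155872/6234723175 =0.01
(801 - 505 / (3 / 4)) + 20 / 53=20359 / 159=128.04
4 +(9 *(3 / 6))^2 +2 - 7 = 77 / 4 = 19.25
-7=-7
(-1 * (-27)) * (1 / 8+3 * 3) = 1971 / 8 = 246.38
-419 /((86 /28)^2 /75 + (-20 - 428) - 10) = 6159300 /6730751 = 0.92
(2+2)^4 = 256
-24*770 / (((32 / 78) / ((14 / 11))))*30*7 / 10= -1203930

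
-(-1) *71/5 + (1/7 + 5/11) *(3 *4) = 8227/385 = 21.37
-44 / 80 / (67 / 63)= -693 / 1340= -0.52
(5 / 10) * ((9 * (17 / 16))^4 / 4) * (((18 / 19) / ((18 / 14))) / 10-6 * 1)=-308513461203 / 49807360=-6194.13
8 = 8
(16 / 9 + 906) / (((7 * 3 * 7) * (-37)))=-8170 / 48951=-0.17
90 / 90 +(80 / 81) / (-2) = 41 / 81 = 0.51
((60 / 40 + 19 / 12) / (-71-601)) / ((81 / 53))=-1961 / 653184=-0.00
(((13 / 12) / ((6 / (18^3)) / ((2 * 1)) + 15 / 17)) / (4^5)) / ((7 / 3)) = 53703 / 104570368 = 0.00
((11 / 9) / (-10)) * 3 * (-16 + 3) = 143 / 30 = 4.77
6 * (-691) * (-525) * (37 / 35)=2301030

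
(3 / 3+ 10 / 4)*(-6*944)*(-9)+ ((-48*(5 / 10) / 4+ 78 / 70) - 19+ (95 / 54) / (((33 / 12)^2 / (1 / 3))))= 61194765524 / 343035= 178392.19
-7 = -7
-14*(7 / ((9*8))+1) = -553 / 36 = -15.36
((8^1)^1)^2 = 64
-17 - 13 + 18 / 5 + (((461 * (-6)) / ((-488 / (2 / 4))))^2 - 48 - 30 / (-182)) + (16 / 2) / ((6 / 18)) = -4572983913 / 108355520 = -42.20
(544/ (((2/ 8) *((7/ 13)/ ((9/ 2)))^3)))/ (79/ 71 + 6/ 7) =30930350256/ 47971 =644771.85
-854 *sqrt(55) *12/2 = -5124 *sqrt(55) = -38000.60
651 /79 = 8.24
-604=-604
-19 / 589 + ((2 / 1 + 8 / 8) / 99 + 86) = 87976 / 1023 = 86.00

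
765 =765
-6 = -6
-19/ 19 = -1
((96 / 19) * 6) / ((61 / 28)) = 16128 / 1159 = 13.92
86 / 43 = 2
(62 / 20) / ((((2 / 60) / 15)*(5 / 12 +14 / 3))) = 16740 / 61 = 274.43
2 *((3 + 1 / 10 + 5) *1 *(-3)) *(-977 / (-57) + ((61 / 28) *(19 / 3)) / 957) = -707446251 / 848540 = -833.72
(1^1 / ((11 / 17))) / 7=17 / 77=0.22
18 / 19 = 0.95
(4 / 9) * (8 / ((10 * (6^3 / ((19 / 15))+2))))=152 / 73755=0.00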